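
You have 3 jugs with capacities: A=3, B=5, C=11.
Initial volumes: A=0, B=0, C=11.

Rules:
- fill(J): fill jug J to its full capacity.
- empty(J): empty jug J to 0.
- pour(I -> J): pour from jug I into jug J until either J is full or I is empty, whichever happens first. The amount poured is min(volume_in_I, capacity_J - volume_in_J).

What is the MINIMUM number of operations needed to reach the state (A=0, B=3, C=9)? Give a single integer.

Answer: 6

Derivation:
BFS from (A=0, B=0, C=11). One shortest path:
  1. fill(A) -> (A=3 B=0 C=11)
  2. pour(A -> B) -> (A=0 B=3 C=11)
  3. fill(A) -> (A=3 B=3 C=11)
  4. pour(C -> B) -> (A=3 B=5 C=9)
  5. empty(B) -> (A=3 B=0 C=9)
  6. pour(A -> B) -> (A=0 B=3 C=9)
Reached target in 6 moves.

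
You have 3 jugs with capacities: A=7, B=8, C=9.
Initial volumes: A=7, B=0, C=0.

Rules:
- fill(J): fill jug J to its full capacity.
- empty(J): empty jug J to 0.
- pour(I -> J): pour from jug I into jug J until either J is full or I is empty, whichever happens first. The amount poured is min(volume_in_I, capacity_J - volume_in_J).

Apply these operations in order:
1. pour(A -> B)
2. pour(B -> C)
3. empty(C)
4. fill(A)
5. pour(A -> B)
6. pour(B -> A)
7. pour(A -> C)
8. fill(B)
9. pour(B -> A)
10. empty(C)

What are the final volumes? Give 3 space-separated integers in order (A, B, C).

Step 1: pour(A -> B) -> (A=0 B=7 C=0)
Step 2: pour(B -> C) -> (A=0 B=0 C=7)
Step 3: empty(C) -> (A=0 B=0 C=0)
Step 4: fill(A) -> (A=7 B=0 C=0)
Step 5: pour(A -> B) -> (A=0 B=7 C=0)
Step 6: pour(B -> A) -> (A=7 B=0 C=0)
Step 7: pour(A -> C) -> (A=0 B=0 C=7)
Step 8: fill(B) -> (A=0 B=8 C=7)
Step 9: pour(B -> A) -> (A=7 B=1 C=7)
Step 10: empty(C) -> (A=7 B=1 C=0)

Answer: 7 1 0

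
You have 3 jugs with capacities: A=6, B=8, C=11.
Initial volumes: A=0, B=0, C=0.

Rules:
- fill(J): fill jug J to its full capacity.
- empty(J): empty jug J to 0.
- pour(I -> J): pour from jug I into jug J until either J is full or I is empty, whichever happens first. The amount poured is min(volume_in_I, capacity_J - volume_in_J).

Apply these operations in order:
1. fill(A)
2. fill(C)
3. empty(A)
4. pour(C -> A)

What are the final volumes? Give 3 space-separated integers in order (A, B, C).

Step 1: fill(A) -> (A=6 B=0 C=0)
Step 2: fill(C) -> (A=6 B=0 C=11)
Step 3: empty(A) -> (A=0 B=0 C=11)
Step 4: pour(C -> A) -> (A=6 B=0 C=5)

Answer: 6 0 5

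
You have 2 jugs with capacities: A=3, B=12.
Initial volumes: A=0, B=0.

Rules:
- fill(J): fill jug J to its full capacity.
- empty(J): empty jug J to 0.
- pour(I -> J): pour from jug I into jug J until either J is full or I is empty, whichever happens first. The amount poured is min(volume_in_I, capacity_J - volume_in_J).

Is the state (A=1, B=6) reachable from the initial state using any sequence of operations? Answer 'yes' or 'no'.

Answer: no

Derivation:
BFS explored all 10 reachable states.
Reachable set includes: (0,0), (0,3), (0,6), (0,9), (0,12), (3,0), (3,3), (3,6), (3,9), (3,12)
Target (A=1, B=6) not in reachable set → no.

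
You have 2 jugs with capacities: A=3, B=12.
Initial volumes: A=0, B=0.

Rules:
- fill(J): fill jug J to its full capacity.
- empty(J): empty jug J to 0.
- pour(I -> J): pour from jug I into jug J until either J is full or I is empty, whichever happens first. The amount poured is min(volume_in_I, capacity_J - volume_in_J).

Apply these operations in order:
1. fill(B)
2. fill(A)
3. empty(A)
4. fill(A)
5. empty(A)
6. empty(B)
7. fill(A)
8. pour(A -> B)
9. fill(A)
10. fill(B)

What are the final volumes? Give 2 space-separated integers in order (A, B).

Answer: 3 12

Derivation:
Step 1: fill(B) -> (A=0 B=12)
Step 2: fill(A) -> (A=3 B=12)
Step 3: empty(A) -> (A=0 B=12)
Step 4: fill(A) -> (A=3 B=12)
Step 5: empty(A) -> (A=0 B=12)
Step 6: empty(B) -> (A=0 B=0)
Step 7: fill(A) -> (A=3 B=0)
Step 8: pour(A -> B) -> (A=0 B=3)
Step 9: fill(A) -> (A=3 B=3)
Step 10: fill(B) -> (A=3 B=12)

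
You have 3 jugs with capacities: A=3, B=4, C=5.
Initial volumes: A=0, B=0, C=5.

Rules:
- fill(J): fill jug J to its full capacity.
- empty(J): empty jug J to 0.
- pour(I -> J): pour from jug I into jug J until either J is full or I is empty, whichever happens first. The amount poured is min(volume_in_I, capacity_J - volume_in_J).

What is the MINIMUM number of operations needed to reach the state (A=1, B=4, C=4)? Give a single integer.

BFS from (A=0, B=0, C=5). One shortest path:
  1. pour(C -> B) -> (A=0 B=4 C=1)
  2. pour(C -> A) -> (A=1 B=4 C=0)
  3. pour(B -> C) -> (A=1 B=0 C=4)
  4. fill(B) -> (A=1 B=4 C=4)
Reached target in 4 moves.

Answer: 4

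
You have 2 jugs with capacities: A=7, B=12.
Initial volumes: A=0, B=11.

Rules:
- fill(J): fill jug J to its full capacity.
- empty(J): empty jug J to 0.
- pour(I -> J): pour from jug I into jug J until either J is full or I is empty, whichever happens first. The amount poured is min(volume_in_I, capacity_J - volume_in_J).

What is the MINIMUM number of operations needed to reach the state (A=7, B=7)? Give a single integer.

Answer: 4

Derivation:
BFS from (A=0, B=11). One shortest path:
  1. fill(A) -> (A=7 B=11)
  2. empty(B) -> (A=7 B=0)
  3. pour(A -> B) -> (A=0 B=7)
  4. fill(A) -> (A=7 B=7)
Reached target in 4 moves.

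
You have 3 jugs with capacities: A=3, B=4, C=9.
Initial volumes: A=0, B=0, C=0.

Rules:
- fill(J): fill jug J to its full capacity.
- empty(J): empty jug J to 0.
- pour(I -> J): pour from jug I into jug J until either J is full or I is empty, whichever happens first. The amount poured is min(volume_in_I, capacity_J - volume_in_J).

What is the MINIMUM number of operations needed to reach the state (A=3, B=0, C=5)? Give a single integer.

BFS from (A=0, B=0, C=0). One shortest path:
  1. fill(A) -> (A=3 B=0 C=0)
  2. fill(C) -> (A=3 B=0 C=9)
  3. pour(C -> B) -> (A=3 B=4 C=5)
  4. empty(B) -> (A=3 B=0 C=5)
Reached target in 4 moves.

Answer: 4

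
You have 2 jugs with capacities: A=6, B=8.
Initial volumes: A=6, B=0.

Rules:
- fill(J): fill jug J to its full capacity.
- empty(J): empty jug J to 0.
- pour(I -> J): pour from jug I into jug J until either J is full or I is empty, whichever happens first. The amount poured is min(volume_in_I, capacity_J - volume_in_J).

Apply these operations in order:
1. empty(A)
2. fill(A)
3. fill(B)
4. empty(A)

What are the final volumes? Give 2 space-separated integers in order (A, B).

Answer: 0 8

Derivation:
Step 1: empty(A) -> (A=0 B=0)
Step 2: fill(A) -> (A=6 B=0)
Step 3: fill(B) -> (A=6 B=8)
Step 4: empty(A) -> (A=0 B=8)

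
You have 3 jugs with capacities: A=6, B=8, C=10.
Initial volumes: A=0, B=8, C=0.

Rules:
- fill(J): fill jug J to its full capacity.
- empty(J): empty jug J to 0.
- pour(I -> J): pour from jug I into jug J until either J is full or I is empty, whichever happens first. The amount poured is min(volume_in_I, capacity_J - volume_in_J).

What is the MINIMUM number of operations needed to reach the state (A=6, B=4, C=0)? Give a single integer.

Answer: 4

Derivation:
BFS from (A=0, B=8, C=0). One shortest path:
  1. empty(B) -> (A=0 B=0 C=0)
  2. fill(C) -> (A=0 B=0 C=10)
  3. pour(C -> A) -> (A=6 B=0 C=4)
  4. pour(C -> B) -> (A=6 B=4 C=0)
Reached target in 4 moves.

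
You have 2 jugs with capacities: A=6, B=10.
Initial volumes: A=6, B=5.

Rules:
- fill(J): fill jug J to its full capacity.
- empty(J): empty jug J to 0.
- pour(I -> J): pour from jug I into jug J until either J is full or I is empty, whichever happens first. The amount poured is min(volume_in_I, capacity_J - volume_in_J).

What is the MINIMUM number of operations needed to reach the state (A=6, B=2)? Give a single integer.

BFS from (A=6, B=5). One shortest path:
  1. empty(B) -> (A=6 B=0)
  2. pour(A -> B) -> (A=0 B=6)
  3. fill(A) -> (A=6 B=6)
  4. pour(A -> B) -> (A=2 B=10)
  5. empty(B) -> (A=2 B=0)
  6. pour(A -> B) -> (A=0 B=2)
  7. fill(A) -> (A=6 B=2)
Reached target in 7 moves.

Answer: 7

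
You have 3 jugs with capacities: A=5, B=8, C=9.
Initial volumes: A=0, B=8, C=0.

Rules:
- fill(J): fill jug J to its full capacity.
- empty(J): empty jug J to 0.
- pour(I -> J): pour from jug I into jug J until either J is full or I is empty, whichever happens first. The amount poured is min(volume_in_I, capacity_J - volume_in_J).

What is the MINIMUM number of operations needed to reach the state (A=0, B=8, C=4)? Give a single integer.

Answer: 3

Derivation:
BFS from (A=0, B=8, C=0). One shortest path:
  1. fill(C) -> (A=0 B=8 C=9)
  2. pour(C -> A) -> (A=5 B=8 C=4)
  3. empty(A) -> (A=0 B=8 C=4)
Reached target in 3 moves.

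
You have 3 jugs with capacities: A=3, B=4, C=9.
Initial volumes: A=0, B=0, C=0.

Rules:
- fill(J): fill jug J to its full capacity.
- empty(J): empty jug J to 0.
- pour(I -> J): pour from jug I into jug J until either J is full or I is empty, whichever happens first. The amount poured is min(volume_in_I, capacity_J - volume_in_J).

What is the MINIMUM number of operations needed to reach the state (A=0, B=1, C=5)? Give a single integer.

Answer: 4

Derivation:
BFS from (A=0, B=0, C=0). One shortest path:
  1. fill(C) -> (A=0 B=0 C=9)
  2. pour(C -> B) -> (A=0 B=4 C=5)
  3. pour(B -> A) -> (A=3 B=1 C=5)
  4. empty(A) -> (A=0 B=1 C=5)
Reached target in 4 moves.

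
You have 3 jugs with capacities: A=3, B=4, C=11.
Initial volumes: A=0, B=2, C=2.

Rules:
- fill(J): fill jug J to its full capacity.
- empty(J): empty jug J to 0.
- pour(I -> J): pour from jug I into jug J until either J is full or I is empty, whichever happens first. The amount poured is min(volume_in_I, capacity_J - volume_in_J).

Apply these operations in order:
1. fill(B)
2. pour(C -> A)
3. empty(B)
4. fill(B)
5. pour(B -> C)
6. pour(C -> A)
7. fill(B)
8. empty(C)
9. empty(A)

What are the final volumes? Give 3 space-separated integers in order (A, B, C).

Answer: 0 4 0

Derivation:
Step 1: fill(B) -> (A=0 B=4 C=2)
Step 2: pour(C -> A) -> (A=2 B=4 C=0)
Step 3: empty(B) -> (A=2 B=0 C=0)
Step 4: fill(B) -> (A=2 B=4 C=0)
Step 5: pour(B -> C) -> (A=2 B=0 C=4)
Step 6: pour(C -> A) -> (A=3 B=0 C=3)
Step 7: fill(B) -> (A=3 B=4 C=3)
Step 8: empty(C) -> (A=3 B=4 C=0)
Step 9: empty(A) -> (A=0 B=4 C=0)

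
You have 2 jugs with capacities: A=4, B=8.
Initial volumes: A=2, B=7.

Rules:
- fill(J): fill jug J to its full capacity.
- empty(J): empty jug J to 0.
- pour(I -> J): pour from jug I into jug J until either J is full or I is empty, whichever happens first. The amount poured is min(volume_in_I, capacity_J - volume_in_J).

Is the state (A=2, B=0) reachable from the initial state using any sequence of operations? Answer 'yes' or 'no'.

Answer: yes

Derivation:
BFS from (A=2, B=7):
  1. empty(B) -> (A=2 B=0)
Target reached → yes.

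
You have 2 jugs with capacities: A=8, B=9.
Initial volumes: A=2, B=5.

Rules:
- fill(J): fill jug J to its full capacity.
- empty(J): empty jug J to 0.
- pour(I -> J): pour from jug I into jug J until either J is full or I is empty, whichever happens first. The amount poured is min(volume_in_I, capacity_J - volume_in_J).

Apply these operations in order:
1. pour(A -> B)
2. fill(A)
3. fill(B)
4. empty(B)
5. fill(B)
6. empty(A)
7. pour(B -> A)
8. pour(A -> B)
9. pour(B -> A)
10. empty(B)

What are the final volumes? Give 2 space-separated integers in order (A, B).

Answer: 8 0

Derivation:
Step 1: pour(A -> B) -> (A=0 B=7)
Step 2: fill(A) -> (A=8 B=7)
Step 3: fill(B) -> (A=8 B=9)
Step 4: empty(B) -> (A=8 B=0)
Step 5: fill(B) -> (A=8 B=9)
Step 6: empty(A) -> (A=0 B=9)
Step 7: pour(B -> A) -> (A=8 B=1)
Step 8: pour(A -> B) -> (A=0 B=9)
Step 9: pour(B -> A) -> (A=8 B=1)
Step 10: empty(B) -> (A=8 B=0)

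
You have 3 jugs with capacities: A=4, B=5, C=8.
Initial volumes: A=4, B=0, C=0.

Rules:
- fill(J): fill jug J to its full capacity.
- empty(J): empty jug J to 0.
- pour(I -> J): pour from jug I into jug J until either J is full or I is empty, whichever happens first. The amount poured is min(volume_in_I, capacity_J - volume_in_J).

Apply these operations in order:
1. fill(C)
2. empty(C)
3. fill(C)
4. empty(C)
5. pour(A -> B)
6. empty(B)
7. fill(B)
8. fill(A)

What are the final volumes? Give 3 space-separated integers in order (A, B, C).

Answer: 4 5 0

Derivation:
Step 1: fill(C) -> (A=4 B=0 C=8)
Step 2: empty(C) -> (A=4 B=0 C=0)
Step 3: fill(C) -> (A=4 B=0 C=8)
Step 4: empty(C) -> (A=4 B=0 C=0)
Step 5: pour(A -> B) -> (A=0 B=4 C=0)
Step 6: empty(B) -> (A=0 B=0 C=0)
Step 7: fill(B) -> (A=0 B=5 C=0)
Step 8: fill(A) -> (A=4 B=5 C=0)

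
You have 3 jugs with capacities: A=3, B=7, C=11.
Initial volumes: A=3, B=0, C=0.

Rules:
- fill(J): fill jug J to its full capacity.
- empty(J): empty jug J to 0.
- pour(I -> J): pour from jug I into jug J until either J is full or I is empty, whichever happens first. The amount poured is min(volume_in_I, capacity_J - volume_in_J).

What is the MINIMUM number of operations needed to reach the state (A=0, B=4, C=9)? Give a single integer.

BFS from (A=3, B=0, C=0). One shortest path:
  1. fill(B) -> (A=3 B=7 C=0)
  2. pour(A -> C) -> (A=0 B=7 C=3)
  3. fill(A) -> (A=3 B=7 C=3)
  4. pour(A -> C) -> (A=0 B=7 C=6)
  5. pour(B -> A) -> (A=3 B=4 C=6)
  6. pour(A -> C) -> (A=0 B=4 C=9)
Reached target in 6 moves.

Answer: 6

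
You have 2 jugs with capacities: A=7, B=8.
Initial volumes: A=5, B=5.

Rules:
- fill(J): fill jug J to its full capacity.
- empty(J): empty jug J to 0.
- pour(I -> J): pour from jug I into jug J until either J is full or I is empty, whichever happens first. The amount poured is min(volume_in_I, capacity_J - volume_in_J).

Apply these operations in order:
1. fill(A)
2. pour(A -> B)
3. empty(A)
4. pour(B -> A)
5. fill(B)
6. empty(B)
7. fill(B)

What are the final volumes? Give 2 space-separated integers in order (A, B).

Step 1: fill(A) -> (A=7 B=5)
Step 2: pour(A -> B) -> (A=4 B=8)
Step 3: empty(A) -> (A=0 B=8)
Step 4: pour(B -> A) -> (A=7 B=1)
Step 5: fill(B) -> (A=7 B=8)
Step 6: empty(B) -> (A=7 B=0)
Step 7: fill(B) -> (A=7 B=8)

Answer: 7 8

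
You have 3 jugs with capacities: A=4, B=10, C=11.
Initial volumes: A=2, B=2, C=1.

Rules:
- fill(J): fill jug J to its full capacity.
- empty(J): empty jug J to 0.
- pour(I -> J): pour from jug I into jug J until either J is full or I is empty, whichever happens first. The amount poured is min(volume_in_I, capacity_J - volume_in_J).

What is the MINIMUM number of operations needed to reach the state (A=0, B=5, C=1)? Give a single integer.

BFS from (A=2, B=2, C=1). One shortest path:
  1. pour(A -> B) -> (A=0 B=4 C=1)
  2. pour(C -> A) -> (A=1 B=4 C=0)
  3. fill(C) -> (A=1 B=4 C=11)
  4. pour(C -> B) -> (A=1 B=10 C=5)
  5. empty(B) -> (A=1 B=0 C=5)
  6. pour(C -> B) -> (A=1 B=5 C=0)
  7. pour(A -> C) -> (A=0 B=5 C=1)
Reached target in 7 moves.

Answer: 7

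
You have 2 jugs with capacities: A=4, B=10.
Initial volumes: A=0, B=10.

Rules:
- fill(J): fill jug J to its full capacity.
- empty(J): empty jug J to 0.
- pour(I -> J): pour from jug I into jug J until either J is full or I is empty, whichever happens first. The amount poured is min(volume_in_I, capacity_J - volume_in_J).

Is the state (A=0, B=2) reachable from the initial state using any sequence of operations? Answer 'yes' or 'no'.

BFS from (A=0, B=10):
  1. pour(B -> A) -> (A=4 B=6)
  2. empty(A) -> (A=0 B=6)
  3. pour(B -> A) -> (A=4 B=2)
  4. empty(A) -> (A=0 B=2)
Target reached → yes.

Answer: yes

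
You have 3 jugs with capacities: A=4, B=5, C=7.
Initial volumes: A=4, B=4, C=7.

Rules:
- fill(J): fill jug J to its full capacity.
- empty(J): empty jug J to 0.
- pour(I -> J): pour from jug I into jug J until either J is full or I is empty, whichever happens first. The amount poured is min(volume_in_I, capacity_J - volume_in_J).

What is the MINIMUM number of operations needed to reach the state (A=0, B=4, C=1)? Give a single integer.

Answer: 5

Derivation:
BFS from (A=4, B=4, C=7). One shortest path:
  1. pour(C -> B) -> (A=4 B=5 C=6)
  2. empty(B) -> (A=4 B=0 C=6)
  3. pour(C -> B) -> (A=4 B=5 C=1)
  4. empty(B) -> (A=4 B=0 C=1)
  5. pour(A -> B) -> (A=0 B=4 C=1)
Reached target in 5 moves.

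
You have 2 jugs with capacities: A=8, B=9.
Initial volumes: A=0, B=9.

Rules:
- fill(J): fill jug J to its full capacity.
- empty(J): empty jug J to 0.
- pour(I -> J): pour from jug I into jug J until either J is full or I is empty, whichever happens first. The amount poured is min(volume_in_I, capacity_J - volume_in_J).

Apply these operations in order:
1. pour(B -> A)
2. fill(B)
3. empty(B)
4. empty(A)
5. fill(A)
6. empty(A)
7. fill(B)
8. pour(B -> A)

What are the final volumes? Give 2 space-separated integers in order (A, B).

Step 1: pour(B -> A) -> (A=8 B=1)
Step 2: fill(B) -> (A=8 B=9)
Step 3: empty(B) -> (A=8 B=0)
Step 4: empty(A) -> (A=0 B=0)
Step 5: fill(A) -> (A=8 B=0)
Step 6: empty(A) -> (A=0 B=0)
Step 7: fill(B) -> (A=0 B=9)
Step 8: pour(B -> A) -> (A=8 B=1)

Answer: 8 1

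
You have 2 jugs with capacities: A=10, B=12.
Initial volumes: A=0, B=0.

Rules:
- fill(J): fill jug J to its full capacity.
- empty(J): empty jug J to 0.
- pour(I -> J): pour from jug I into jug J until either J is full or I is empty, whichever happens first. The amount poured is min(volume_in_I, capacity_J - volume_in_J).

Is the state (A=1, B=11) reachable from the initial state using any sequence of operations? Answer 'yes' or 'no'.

Answer: no

Derivation:
BFS explored all 22 reachable states.
Reachable set includes: (0,0), (0,2), (0,4), (0,6), (0,8), (0,10), (0,12), (2,0), (2,12), (4,0), (4,12), (6,0) ...
Target (A=1, B=11) not in reachable set → no.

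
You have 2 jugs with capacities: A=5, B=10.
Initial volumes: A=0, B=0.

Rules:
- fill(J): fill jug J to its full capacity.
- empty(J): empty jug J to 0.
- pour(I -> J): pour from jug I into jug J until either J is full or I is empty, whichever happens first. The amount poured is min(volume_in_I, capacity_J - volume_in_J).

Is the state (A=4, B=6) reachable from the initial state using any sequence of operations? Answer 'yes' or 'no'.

BFS explored all 6 reachable states.
Reachable set includes: (0,0), (0,5), (0,10), (5,0), (5,5), (5,10)
Target (A=4, B=6) not in reachable set → no.

Answer: no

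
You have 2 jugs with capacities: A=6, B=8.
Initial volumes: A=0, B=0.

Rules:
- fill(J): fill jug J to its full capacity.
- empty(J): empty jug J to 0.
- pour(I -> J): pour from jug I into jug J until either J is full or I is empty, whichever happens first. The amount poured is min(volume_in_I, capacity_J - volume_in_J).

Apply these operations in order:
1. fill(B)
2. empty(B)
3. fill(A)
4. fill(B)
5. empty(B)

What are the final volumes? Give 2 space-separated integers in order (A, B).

Step 1: fill(B) -> (A=0 B=8)
Step 2: empty(B) -> (A=0 B=0)
Step 3: fill(A) -> (A=6 B=0)
Step 4: fill(B) -> (A=6 B=8)
Step 5: empty(B) -> (A=6 B=0)

Answer: 6 0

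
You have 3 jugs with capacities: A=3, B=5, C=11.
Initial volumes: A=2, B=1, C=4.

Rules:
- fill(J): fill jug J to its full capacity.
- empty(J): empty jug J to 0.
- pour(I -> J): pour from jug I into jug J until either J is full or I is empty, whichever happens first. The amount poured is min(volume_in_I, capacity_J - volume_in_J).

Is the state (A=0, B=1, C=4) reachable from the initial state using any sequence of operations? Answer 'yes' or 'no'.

Answer: yes

Derivation:
BFS from (A=2, B=1, C=4):
  1. empty(A) -> (A=0 B=1 C=4)
Target reached → yes.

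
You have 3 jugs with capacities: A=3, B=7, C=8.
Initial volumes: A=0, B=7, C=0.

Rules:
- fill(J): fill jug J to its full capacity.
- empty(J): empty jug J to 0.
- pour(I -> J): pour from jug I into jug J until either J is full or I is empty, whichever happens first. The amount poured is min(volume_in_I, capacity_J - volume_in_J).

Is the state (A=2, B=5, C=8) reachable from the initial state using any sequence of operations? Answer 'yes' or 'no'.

Answer: yes

Derivation:
BFS from (A=0, B=7, C=0):
  1. fill(A) -> (A=3 B=7 C=0)
  2. pour(A -> C) -> (A=0 B=7 C=3)
  3. pour(B -> C) -> (A=0 B=2 C=8)
  4. pour(C -> A) -> (A=3 B=2 C=5)
  5. empty(A) -> (A=0 B=2 C=5)
  6. pour(B -> A) -> (A=2 B=0 C=5)
  7. pour(C -> B) -> (A=2 B=5 C=0)
  8. fill(C) -> (A=2 B=5 C=8)
Target reached → yes.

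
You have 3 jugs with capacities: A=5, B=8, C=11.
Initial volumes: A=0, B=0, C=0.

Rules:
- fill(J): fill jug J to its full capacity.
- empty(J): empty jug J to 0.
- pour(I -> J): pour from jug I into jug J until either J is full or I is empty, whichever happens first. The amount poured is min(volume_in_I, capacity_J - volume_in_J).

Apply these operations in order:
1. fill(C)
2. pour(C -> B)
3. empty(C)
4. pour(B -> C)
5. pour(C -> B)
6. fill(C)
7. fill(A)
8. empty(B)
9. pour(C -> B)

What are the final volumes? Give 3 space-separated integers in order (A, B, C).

Answer: 5 8 3

Derivation:
Step 1: fill(C) -> (A=0 B=0 C=11)
Step 2: pour(C -> B) -> (A=0 B=8 C=3)
Step 3: empty(C) -> (A=0 B=8 C=0)
Step 4: pour(B -> C) -> (A=0 B=0 C=8)
Step 5: pour(C -> B) -> (A=0 B=8 C=0)
Step 6: fill(C) -> (A=0 B=8 C=11)
Step 7: fill(A) -> (A=5 B=8 C=11)
Step 8: empty(B) -> (A=5 B=0 C=11)
Step 9: pour(C -> B) -> (A=5 B=8 C=3)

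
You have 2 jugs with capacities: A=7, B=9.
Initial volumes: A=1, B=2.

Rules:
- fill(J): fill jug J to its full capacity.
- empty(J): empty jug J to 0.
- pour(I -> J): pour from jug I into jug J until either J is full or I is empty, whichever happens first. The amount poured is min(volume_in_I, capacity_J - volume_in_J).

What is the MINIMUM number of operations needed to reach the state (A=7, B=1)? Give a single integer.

BFS from (A=1, B=2). One shortest path:
  1. empty(B) -> (A=1 B=0)
  2. pour(A -> B) -> (A=0 B=1)
  3. fill(A) -> (A=7 B=1)
Reached target in 3 moves.

Answer: 3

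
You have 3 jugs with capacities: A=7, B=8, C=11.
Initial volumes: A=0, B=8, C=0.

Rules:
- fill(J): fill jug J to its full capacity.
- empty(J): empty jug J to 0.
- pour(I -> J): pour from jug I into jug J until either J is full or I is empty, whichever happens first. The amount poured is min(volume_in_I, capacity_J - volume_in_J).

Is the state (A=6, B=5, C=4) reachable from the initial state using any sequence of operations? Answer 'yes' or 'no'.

Answer: no

Derivation:
BFS explored all 444 reachable states.
Reachable set includes: (0,0,0), (0,0,1), (0,0,2), (0,0,3), (0,0,4), (0,0,5), (0,0,6), (0,0,7), (0,0,8), (0,0,9), (0,0,10), (0,0,11) ...
Target (A=6, B=5, C=4) not in reachable set → no.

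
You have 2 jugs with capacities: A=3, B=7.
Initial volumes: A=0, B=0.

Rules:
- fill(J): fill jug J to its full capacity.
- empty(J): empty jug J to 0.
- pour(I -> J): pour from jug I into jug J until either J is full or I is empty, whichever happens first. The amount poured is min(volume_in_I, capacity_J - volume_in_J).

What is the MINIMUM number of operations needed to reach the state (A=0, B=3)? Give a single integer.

BFS from (A=0, B=0). One shortest path:
  1. fill(A) -> (A=3 B=0)
  2. pour(A -> B) -> (A=0 B=3)
Reached target in 2 moves.

Answer: 2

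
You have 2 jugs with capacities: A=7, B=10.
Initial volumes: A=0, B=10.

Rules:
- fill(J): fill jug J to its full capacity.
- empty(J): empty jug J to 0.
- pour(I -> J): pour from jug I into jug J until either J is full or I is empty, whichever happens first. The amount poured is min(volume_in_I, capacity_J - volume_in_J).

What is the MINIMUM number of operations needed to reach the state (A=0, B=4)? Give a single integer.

Answer: 7

Derivation:
BFS from (A=0, B=10). One shortest path:
  1. fill(A) -> (A=7 B=10)
  2. empty(B) -> (A=7 B=0)
  3. pour(A -> B) -> (A=0 B=7)
  4. fill(A) -> (A=7 B=7)
  5. pour(A -> B) -> (A=4 B=10)
  6. empty(B) -> (A=4 B=0)
  7. pour(A -> B) -> (A=0 B=4)
Reached target in 7 moves.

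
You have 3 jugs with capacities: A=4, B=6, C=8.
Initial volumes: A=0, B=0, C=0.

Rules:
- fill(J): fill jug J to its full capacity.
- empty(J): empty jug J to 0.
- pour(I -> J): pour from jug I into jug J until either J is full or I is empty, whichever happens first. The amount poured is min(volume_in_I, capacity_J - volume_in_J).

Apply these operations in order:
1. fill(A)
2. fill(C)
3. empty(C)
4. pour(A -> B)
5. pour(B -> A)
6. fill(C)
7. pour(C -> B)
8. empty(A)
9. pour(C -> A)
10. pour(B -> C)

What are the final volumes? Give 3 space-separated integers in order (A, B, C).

Step 1: fill(A) -> (A=4 B=0 C=0)
Step 2: fill(C) -> (A=4 B=0 C=8)
Step 3: empty(C) -> (A=4 B=0 C=0)
Step 4: pour(A -> B) -> (A=0 B=4 C=0)
Step 5: pour(B -> A) -> (A=4 B=0 C=0)
Step 6: fill(C) -> (A=4 B=0 C=8)
Step 7: pour(C -> B) -> (A=4 B=6 C=2)
Step 8: empty(A) -> (A=0 B=6 C=2)
Step 9: pour(C -> A) -> (A=2 B=6 C=0)
Step 10: pour(B -> C) -> (A=2 B=0 C=6)

Answer: 2 0 6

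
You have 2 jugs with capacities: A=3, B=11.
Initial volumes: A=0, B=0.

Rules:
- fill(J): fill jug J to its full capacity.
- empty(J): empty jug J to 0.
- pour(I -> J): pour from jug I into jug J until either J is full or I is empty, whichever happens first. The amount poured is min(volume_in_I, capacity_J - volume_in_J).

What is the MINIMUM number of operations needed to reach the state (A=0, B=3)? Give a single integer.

Answer: 2

Derivation:
BFS from (A=0, B=0). One shortest path:
  1. fill(A) -> (A=3 B=0)
  2. pour(A -> B) -> (A=0 B=3)
Reached target in 2 moves.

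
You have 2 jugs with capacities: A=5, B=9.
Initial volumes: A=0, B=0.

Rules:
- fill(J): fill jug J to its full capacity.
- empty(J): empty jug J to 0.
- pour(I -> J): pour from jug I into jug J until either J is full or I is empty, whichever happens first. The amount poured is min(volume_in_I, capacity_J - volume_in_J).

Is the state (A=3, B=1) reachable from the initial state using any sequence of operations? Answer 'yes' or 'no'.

Answer: no

Derivation:
BFS explored all 28 reachable states.
Reachable set includes: (0,0), (0,1), (0,2), (0,3), (0,4), (0,5), (0,6), (0,7), (0,8), (0,9), (1,0), (1,9) ...
Target (A=3, B=1) not in reachable set → no.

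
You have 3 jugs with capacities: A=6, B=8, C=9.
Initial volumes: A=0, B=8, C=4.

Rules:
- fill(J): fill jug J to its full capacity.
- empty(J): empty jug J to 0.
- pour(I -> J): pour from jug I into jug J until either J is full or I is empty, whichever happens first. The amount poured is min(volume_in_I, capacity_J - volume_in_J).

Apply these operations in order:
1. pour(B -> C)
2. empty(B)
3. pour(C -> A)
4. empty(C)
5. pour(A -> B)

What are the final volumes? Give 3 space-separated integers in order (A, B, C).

Answer: 0 6 0

Derivation:
Step 1: pour(B -> C) -> (A=0 B=3 C=9)
Step 2: empty(B) -> (A=0 B=0 C=9)
Step 3: pour(C -> A) -> (A=6 B=0 C=3)
Step 4: empty(C) -> (A=6 B=0 C=0)
Step 5: pour(A -> B) -> (A=0 B=6 C=0)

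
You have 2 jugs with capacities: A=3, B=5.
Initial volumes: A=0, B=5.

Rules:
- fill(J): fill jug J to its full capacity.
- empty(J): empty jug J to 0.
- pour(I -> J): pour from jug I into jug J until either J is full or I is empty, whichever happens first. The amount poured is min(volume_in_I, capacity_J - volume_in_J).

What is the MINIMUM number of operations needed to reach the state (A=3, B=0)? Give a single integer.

BFS from (A=0, B=5). One shortest path:
  1. fill(A) -> (A=3 B=5)
  2. empty(B) -> (A=3 B=0)
Reached target in 2 moves.

Answer: 2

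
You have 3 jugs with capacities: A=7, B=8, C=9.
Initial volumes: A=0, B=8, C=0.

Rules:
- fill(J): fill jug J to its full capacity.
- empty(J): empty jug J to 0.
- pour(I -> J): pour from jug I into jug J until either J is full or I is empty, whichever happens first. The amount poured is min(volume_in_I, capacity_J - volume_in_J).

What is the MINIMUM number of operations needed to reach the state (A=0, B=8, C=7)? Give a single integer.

Answer: 2

Derivation:
BFS from (A=0, B=8, C=0). One shortest path:
  1. fill(A) -> (A=7 B=8 C=0)
  2. pour(A -> C) -> (A=0 B=8 C=7)
Reached target in 2 moves.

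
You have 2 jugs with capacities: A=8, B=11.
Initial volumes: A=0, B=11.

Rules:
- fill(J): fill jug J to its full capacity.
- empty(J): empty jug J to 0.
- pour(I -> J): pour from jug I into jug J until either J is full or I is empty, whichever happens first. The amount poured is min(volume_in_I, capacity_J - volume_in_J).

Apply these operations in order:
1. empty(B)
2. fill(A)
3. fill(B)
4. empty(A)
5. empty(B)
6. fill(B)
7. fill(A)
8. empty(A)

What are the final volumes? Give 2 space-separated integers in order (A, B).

Step 1: empty(B) -> (A=0 B=0)
Step 2: fill(A) -> (A=8 B=0)
Step 3: fill(B) -> (A=8 B=11)
Step 4: empty(A) -> (A=0 B=11)
Step 5: empty(B) -> (A=0 B=0)
Step 6: fill(B) -> (A=0 B=11)
Step 7: fill(A) -> (A=8 B=11)
Step 8: empty(A) -> (A=0 B=11)

Answer: 0 11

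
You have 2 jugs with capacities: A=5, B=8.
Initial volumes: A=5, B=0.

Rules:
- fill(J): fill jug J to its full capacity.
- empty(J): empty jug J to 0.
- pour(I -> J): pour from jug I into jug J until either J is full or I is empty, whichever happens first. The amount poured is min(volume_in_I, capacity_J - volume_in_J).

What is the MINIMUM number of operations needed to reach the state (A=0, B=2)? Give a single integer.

Answer: 5

Derivation:
BFS from (A=5, B=0). One shortest path:
  1. pour(A -> B) -> (A=0 B=5)
  2. fill(A) -> (A=5 B=5)
  3. pour(A -> B) -> (A=2 B=8)
  4. empty(B) -> (A=2 B=0)
  5. pour(A -> B) -> (A=0 B=2)
Reached target in 5 moves.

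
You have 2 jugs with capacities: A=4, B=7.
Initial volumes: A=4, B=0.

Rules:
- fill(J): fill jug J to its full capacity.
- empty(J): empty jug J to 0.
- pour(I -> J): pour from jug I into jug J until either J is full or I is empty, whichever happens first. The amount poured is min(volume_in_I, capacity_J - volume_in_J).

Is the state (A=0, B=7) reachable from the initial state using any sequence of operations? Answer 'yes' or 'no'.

BFS from (A=4, B=0):
  1. empty(A) -> (A=0 B=0)
  2. fill(B) -> (A=0 B=7)
Target reached → yes.

Answer: yes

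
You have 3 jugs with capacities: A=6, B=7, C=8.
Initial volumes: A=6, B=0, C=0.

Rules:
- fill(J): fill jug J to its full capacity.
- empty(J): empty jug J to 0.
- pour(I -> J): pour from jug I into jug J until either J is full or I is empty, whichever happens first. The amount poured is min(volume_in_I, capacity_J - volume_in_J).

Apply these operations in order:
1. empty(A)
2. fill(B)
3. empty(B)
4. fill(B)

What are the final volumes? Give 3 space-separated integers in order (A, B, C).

Answer: 0 7 0

Derivation:
Step 1: empty(A) -> (A=0 B=0 C=0)
Step 2: fill(B) -> (A=0 B=7 C=0)
Step 3: empty(B) -> (A=0 B=0 C=0)
Step 4: fill(B) -> (A=0 B=7 C=0)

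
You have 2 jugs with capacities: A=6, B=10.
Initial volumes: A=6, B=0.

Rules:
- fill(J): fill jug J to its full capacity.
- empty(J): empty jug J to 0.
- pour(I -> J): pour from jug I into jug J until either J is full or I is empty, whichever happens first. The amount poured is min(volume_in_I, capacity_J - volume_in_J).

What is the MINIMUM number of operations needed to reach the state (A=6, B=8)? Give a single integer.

Answer: 7

Derivation:
BFS from (A=6, B=0). One shortest path:
  1. empty(A) -> (A=0 B=0)
  2. fill(B) -> (A=0 B=10)
  3. pour(B -> A) -> (A=6 B=4)
  4. empty(A) -> (A=0 B=4)
  5. pour(B -> A) -> (A=4 B=0)
  6. fill(B) -> (A=4 B=10)
  7. pour(B -> A) -> (A=6 B=8)
Reached target in 7 moves.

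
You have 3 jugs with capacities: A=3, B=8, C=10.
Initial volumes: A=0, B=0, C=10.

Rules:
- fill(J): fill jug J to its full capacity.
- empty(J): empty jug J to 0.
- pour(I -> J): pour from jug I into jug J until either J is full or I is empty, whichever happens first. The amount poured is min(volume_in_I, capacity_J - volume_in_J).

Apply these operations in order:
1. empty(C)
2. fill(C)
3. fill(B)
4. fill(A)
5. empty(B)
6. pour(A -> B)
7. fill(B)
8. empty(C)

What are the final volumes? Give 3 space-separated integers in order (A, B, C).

Step 1: empty(C) -> (A=0 B=0 C=0)
Step 2: fill(C) -> (A=0 B=0 C=10)
Step 3: fill(B) -> (A=0 B=8 C=10)
Step 4: fill(A) -> (A=3 B=8 C=10)
Step 5: empty(B) -> (A=3 B=0 C=10)
Step 6: pour(A -> B) -> (A=0 B=3 C=10)
Step 7: fill(B) -> (A=0 B=8 C=10)
Step 8: empty(C) -> (A=0 B=8 C=0)

Answer: 0 8 0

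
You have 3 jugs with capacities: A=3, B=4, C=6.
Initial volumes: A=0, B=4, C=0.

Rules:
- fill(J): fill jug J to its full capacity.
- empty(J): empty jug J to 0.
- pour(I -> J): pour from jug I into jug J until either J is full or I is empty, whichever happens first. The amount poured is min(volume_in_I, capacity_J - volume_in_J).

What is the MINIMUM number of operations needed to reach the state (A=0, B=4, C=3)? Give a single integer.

BFS from (A=0, B=4, C=0). One shortest path:
  1. fill(A) -> (A=3 B=4 C=0)
  2. pour(A -> C) -> (A=0 B=4 C=3)
Reached target in 2 moves.

Answer: 2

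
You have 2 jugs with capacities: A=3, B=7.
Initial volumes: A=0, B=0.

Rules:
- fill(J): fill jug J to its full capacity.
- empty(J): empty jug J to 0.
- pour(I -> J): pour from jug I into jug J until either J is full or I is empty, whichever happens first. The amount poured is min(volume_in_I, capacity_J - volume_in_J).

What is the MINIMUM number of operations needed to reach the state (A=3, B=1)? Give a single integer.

Answer: 4

Derivation:
BFS from (A=0, B=0). One shortest path:
  1. fill(B) -> (A=0 B=7)
  2. pour(B -> A) -> (A=3 B=4)
  3. empty(A) -> (A=0 B=4)
  4. pour(B -> A) -> (A=3 B=1)
Reached target in 4 moves.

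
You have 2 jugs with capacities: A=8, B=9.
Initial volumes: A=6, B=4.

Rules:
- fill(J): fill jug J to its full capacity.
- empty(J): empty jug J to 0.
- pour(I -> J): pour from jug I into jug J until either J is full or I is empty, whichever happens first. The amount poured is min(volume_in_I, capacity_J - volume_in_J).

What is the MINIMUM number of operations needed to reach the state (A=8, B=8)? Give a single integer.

Answer: 4

Derivation:
BFS from (A=6, B=4). One shortest path:
  1. fill(A) -> (A=8 B=4)
  2. empty(B) -> (A=8 B=0)
  3. pour(A -> B) -> (A=0 B=8)
  4. fill(A) -> (A=8 B=8)
Reached target in 4 moves.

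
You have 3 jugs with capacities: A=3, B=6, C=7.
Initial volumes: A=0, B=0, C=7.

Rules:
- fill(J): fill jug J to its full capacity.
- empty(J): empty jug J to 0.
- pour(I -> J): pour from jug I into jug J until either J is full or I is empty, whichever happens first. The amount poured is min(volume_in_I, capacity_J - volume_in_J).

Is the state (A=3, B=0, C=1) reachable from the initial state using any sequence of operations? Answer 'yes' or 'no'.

BFS from (A=0, B=0, C=7):
  1. fill(A) -> (A=3 B=0 C=7)
  2. pour(C -> B) -> (A=3 B=6 C=1)
  3. empty(B) -> (A=3 B=0 C=1)
Target reached → yes.

Answer: yes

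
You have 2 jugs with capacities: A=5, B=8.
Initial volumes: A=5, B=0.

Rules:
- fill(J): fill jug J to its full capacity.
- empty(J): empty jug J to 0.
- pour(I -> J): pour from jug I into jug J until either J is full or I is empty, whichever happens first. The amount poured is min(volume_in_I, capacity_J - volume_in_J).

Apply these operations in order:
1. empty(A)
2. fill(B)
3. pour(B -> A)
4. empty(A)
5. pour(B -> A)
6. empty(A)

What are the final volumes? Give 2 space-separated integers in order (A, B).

Answer: 0 0

Derivation:
Step 1: empty(A) -> (A=0 B=0)
Step 2: fill(B) -> (A=0 B=8)
Step 3: pour(B -> A) -> (A=5 B=3)
Step 4: empty(A) -> (A=0 B=3)
Step 5: pour(B -> A) -> (A=3 B=0)
Step 6: empty(A) -> (A=0 B=0)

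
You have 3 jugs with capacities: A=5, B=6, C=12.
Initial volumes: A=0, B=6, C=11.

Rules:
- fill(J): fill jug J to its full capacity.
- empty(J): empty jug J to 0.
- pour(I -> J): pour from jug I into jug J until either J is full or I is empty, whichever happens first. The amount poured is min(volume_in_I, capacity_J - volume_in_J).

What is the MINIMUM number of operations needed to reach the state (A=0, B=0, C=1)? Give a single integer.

Answer: 4

Derivation:
BFS from (A=0, B=6, C=11). One shortest path:
  1. empty(C) -> (A=0 B=6 C=0)
  2. pour(B -> A) -> (A=5 B=1 C=0)
  3. empty(A) -> (A=0 B=1 C=0)
  4. pour(B -> C) -> (A=0 B=0 C=1)
Reached target in 4 moves.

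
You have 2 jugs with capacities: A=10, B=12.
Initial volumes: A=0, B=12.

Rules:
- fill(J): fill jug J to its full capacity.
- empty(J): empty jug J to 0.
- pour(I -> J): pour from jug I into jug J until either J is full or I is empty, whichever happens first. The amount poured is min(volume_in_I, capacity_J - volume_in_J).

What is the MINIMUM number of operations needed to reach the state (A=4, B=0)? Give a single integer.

BFS from (A=0, B=12). One shortest path:
  1. pour(B -> A) -> (A=10 B=2)
  2. empty(A) -> (A=0 B=2)
  3. pour(B -> A) -> (A=2 B=0)
  4. fill(B) -> (A=2 B=12)
  5. pour(B -> A) -> (A=10 B=4)
  6. empty(A) -> (A=0 B=4)
  7. pour(B -> A) -> (A=4 B=0)
Reached target in 7 moves.

Answer: 7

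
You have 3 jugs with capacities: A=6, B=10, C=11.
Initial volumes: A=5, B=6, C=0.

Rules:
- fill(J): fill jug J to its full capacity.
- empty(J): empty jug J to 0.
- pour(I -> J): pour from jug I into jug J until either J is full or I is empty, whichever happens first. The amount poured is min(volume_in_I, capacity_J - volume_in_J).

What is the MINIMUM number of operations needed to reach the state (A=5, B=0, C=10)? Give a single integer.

Answer: 2

Derivation:
BFS from (A=5, B=6, C=0). One shortest path:
  1. fill(B) -> (A=5 B=10 C=0)
  2. pour(B -> C) -> (A=5 B=0 C=10)
Reached target in 2 moves.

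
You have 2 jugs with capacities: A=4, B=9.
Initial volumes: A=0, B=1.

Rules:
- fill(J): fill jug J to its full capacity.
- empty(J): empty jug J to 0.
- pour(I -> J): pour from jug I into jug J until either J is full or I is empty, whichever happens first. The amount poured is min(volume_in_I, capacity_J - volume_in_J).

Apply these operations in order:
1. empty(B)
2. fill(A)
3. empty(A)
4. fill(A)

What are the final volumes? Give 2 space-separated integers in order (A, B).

Step 1: empty(B) -> (A=0 B=0)
Step 2: fill(A) -> (A=4 B=0)
Step 3: empty(A) -> (A=0 B=0)
Step 4: fill(A) -> (A=4 B=0)

Answer: 4 0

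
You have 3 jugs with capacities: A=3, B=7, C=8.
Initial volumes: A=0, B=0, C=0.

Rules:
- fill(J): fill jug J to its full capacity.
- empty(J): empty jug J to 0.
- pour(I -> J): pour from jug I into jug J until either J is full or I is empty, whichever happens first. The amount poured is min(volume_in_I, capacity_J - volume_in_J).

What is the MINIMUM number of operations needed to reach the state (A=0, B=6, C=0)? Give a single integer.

BFS from (A=0, B=0, C=0). One shortest path:
  1. fill(A) -> (A=3 B=0 C=0)
  2. pour(A -> B) -> (A=0 B=3 C=0)
  3. fill(A) -> (A=3 B=3 C=0)
  4. pour(A -> B) -> (A=0 B=6 C=0)
Reached target in 4 moves.

Answer: 4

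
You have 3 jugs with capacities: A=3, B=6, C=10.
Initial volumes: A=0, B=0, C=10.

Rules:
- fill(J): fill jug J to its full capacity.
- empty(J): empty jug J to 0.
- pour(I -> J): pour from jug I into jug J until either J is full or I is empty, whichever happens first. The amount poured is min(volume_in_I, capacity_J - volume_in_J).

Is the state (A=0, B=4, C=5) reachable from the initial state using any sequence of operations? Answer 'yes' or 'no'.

Answer: yes

Derivation:
BFS from (A=0, B=0, C=10):
  1. fill(B) -> (A=0 B=6 C=10)
  2. empty(C) -> (A=0 B=6 C=0)
  3. pour(B -> C) -> (A=0 B=0 C=6)
  4. fill(B) -> (A=0 B=6 C=6)
  5. pour(B -> C) -> (A=0 B=2 C=10)
  6. pour(B -> A) -> (A=2 B=0 C=10)
  7. pour(C -> B) -> (A=2 B=6 C=4)
  8. empty(B) -> (A=2 B=0 C=4)
  9. pour(C -> B) -> (A=2 B=4 C=0)
  10. pour(A -> C) -> (A=0 B=4 C=2)
  11. fill(A) -> (A=3 B=4 C=2)
  12. pour(A -> C) -> (A=0 B=4 C=5)
Target reached → yes.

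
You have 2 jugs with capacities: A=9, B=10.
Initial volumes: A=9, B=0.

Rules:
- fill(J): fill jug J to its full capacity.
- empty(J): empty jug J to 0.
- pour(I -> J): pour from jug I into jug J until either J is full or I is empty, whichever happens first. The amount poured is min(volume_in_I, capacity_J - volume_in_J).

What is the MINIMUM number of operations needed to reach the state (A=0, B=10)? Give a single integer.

Answer: 2

Derivation:
BFS from (A=9, B=0). One shortest path:
  1. empty(A) -> (A=0 B=0)
  2. fill(B) -> (A=0 B=10)
Reached target in 2 moves.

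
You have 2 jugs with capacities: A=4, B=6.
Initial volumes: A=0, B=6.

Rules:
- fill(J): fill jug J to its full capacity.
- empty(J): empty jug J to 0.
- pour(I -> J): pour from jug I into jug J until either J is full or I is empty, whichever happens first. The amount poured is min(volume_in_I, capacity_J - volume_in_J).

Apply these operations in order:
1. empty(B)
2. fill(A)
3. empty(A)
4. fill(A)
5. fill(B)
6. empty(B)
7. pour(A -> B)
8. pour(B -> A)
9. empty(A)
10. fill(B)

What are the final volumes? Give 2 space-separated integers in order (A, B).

Step 1: empty(B) -> (A=0 B=0)
Step 2: fill(A) -> (A=4 B=0)
Step 3: empty(A) -> (A=0 B=0)
Step 4: fill(A) -> (A=4 B=0)
Step 5: fill(B) -> (A=4 B=6)
Step 6: empty(B) -> (A=4 B=0)
Step 7: pour(A -> B) -> (A=0 B=4)
Step 8: pour(B -> A) -> (A=4 B=0)
Step 9: empty(A) -> (A=0 B=0)
Step 10: fill(B) -> (A=0 B=6)

Answer: 0 6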